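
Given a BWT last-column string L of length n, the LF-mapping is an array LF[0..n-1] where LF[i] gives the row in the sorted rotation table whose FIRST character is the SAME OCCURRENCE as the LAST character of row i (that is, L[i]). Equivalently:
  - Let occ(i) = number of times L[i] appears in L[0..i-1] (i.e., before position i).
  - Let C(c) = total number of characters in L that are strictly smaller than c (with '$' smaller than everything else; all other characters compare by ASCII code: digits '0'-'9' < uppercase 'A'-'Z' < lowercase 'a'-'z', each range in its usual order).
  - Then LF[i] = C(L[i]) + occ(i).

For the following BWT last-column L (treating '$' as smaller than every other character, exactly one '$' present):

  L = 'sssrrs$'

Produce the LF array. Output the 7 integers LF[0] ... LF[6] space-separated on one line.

Char counts: '$':1, 'r':2, 's':4
C (first-col start): C('$')=0, C('r')=1, C('s')=3
L[0]='s': occ=0, LF[0]=C('s')+0=3+0=3
L[1]='s': occ=1, LF[1]=C('s')+1=3+1=4
L[2]='s': occ=2, LF[2]=C('s')+2=3+2=5
L[3]='r': occ=0, LF[3]=C('r')+0=1+0=1
L[4]='r': occ=1, LF[4]=C('r')+1=1+1=2
L[5]='s': occ=3, LF[5]=C('s')+3=3+3=6
L[6]='$': occ=0, LF[6]=C('$')+0=0+0=0

Answer: 3 4 5 1 2 6 0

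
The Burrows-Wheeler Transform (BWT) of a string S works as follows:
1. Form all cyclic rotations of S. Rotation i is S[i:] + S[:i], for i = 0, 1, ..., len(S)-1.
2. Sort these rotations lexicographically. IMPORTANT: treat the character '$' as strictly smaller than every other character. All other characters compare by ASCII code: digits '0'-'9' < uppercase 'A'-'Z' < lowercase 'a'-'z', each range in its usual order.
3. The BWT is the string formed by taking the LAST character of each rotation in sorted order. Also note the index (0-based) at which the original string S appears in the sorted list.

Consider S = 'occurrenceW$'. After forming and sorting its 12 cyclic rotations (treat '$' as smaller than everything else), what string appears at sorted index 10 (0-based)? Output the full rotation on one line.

Answer: rrenceW$occu

Derivation:
All 12 rotations (rotation i = S[i:]+S[:i]):
  rot[0] = occurrenceW$
  rot[1] = ccurrenceW$o
  rot[2] = currenceW$oc
  rot[3] = urrenceW$occ
  rot[4] = rrenceW$occu
  rot[5] = renceW$occur
  rot[6] = enceW$occurr
  rot[7] = nceW$occurre
  rot[8] = ceW$occurren
  rot[9] = eW$occurrenc
  rot[10] = W$occurrence
  rot[11] = $occurrenceW
Sorted (with $ < everything):
  sorted[0] = $occurrenceW
  sorted[1] = W$occurrence
  sorted[2] = ccurrenceW$o
  sorted[3] = ceW$occurren
  sorted[4] = currenceW$oc
  sorted[5] = eW$occurrenc
  sorted[6] = enceW$occurr
  sorted[7] = nceW$occurre
  sorted[8] = occurrenceW$
  sorted[9] = renceW$occur
  sorted[10] = rrenceW$occu
  sorted[11] = urrenceW$occ
sorted[10] = rrenceW$occu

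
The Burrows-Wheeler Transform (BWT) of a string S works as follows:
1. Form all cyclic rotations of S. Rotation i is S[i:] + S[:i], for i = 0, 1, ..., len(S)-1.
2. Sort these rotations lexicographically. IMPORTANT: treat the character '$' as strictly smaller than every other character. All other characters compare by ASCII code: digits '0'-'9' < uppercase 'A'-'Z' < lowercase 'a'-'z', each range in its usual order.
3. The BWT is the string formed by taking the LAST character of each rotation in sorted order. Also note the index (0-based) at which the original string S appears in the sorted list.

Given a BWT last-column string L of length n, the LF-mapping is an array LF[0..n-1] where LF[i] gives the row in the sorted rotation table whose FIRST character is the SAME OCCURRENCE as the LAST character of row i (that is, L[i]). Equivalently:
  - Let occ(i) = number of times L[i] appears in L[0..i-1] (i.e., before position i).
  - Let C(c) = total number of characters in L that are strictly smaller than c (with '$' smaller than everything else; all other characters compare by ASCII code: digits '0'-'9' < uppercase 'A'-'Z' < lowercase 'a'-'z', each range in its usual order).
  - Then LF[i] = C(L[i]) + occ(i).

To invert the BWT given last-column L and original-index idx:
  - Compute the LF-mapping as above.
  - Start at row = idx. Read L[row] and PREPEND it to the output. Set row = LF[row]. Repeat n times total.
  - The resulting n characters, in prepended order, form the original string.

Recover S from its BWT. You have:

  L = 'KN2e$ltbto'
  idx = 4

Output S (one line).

LF mapping: 2 3 1 5 0 6 8 4 9 7
Walk LF starting at row 4, prepending L[row]:
  step 1: row=4, L[4]='$', prepend. Next row=LF[4]=0
  step 2: row=0, L[0]='K', prepend. Next row=LF[0]=2
  step 3: row=2, L[2]='2', prepend. Next row=LF[2]=1
  step 4: row=1, L[1]='N', prepend. Next row=LF[1]=3
  step 5: row=3, L[3]='e', prepend. Next row=LF[3]=5
  step 6: row=5, L[5]='l', prepend. Next row=LF[5]=6
  step 7: row=6, L[6]='t', prepend. Next row=LF[6]=8
  step 8: row=8, L[8]='t', prepend. Next row=LF[8]=9
  step 9: row=9, L[9]='o', prepend. Next row=LF[9]=7
  step 10: row=7, L[7]='b', prepend. Next row=LF[7]=4
Reversed output: bottleN2K$

Answer: bottleN2K$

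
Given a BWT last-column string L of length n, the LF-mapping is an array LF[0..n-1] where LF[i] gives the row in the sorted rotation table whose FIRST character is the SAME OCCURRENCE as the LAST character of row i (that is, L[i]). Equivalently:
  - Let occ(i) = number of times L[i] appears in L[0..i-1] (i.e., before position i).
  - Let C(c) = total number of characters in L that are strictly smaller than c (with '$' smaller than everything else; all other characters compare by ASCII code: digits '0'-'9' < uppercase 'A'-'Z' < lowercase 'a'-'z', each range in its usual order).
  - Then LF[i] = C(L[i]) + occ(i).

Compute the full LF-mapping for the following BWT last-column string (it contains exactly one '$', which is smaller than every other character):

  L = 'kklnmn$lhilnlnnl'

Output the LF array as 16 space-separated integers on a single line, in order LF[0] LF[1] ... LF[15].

Char counts: '$':1, 'h':1, 'i':1, 'k':2, 'l':5, 'm':1, 'n':5
C (first-col start): C('$')=0, C('h')=1, C('i')=2, C('k')=3, C('l')=5, C('m')=10, C('n')=11
L[0]='k': occ=0, LF[0]=C('k')+0=3+0=3
L[1]='k': occ=1, LF[1]=C('k')+1=3+1=4
L[2]='l': occ=0, LF[2]=C('l')+0=5+0=5
L[3]='n': occ=0, LF[3]=C('n')+0=11+0=11
L[4]='m': occ=0, LF[4]=C('m')+0=10+0=10
L[5]='n': occ=1, LF[5]=C('n')+1=11+1=12
L[6]='$': occ=0, LF[6]=C('$')+0=0+0=0
L[7]='l': occ=1, LF[7]=C('l')+1=5+1=6
L[8]='h': occ=0, LF[8]=C('h')+0=1+0=1
L[9]='i': occ=0, LF[9]=C('i')+0=2+0=2
L[10]='l': occ=2, LF[10]=C('l')+2=5+2=7
L[11]='n': occ=2, LF[11]=C('n')+2=11+2=13
L[12]='l': occ=3, LF[12]=C('l')+3=5+3=8
L[13]='n': occ=3, LF[13]=C('n')+3=11+3=14
L[14]='n': occ=4, LF[14]=C('n')+4=11+4=15
L[15]='l': occ=4, LF[15]=C('l')+4=5+4=9

Answer: 3 4 5 11 10 12 0 6 1 2 7 13 8 14 15 9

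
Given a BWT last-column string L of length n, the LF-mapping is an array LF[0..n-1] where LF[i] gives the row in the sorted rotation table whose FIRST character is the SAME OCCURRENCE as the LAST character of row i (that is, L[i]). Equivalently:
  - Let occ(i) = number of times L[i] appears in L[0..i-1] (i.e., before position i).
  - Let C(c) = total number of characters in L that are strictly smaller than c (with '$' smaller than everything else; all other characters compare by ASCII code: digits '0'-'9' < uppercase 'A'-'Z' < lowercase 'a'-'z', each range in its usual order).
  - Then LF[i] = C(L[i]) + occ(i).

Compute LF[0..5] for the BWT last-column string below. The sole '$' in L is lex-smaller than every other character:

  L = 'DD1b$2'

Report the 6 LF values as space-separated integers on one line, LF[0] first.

Char counts: '$':1, '1':1, '2':1, 'D':2, 'b':1
C (first-col start): C('$')=0, C('1')=1, C('2')=2, C('D')=3, C('b')=5
L[0]='D': occ=0, LF[0]=C('D')+0=3+0=3
L[1]='D': occ=1, LF[1]=C('D')+1=3+1=4
L[2]='1': occ=0, LF[2]=C('1')+0=1+0=1
L[3]='b': occ=0, LF[3]=C('b')+0=5+0=5
L[4]='$': occ=0, LF[4]=C('$')+0=0+0=0
L[5]='2': occ=0, LF[5]=C('2')+0=2+0=2

Answer: 3 4 1 5 0 2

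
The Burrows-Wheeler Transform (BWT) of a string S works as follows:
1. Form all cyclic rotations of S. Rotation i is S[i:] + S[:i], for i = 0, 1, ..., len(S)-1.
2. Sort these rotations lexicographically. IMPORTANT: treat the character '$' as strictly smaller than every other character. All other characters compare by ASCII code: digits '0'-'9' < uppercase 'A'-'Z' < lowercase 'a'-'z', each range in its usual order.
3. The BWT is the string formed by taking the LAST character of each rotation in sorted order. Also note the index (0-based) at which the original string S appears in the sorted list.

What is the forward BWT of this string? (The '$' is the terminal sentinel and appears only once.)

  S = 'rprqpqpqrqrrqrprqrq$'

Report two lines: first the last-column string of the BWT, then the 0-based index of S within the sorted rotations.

All 20 rotations (rotation i = S[i:]+S[:i]):
  rot[0] = rprqpqpqrqrrqrprqrq$
  rot[1] = prqpqpqrqrrqrprqrq$r
  rot[2] = rqpqpqrqrrqrprqrq$rp
  rot[3] = qpqpqrqrrqrprqrq$rpr
  rot[4] = pqpqrqrrqrprqrq$rprq
  rot[5] = qpqrqrrqrprqrq$rprqp
  rot[6] = pqrqrrqrprqrq$rprqpq
  rot[7] = qrqrrqrprqrq$rprqpqp
  rot[8] = rqrrqrprqrq$rprqpqpq
  rot[9] = qrrqrprqrq$rprqpqpqr
  rot[10] = rrqrprqrq$rprqpqpqrq
  rot[11] = rqrprqrq$rprqpqpqrqr
  rot[12] = qrprqrq$rprqpqpqrqrr
  rot[13] = rprqrq$rprqpqpqrqrrq
  rot[14] = prqrq$rprqpqpqrqrrqr
  rot[15] = rqrq$rprqpqpqrqrrqrp
  rot[16] = qrq$rprqpqpqrqrrqrpr
  rot[17] = rq$rprqpqpqrqrrqrprq
  rot[18] = q$rprqpqpqrqrrqrprqr
  rot[19] = $rprqpqpqrqrrqrprqrq
Sorted (with $ < everything):
  sorted[0] = $rprqpqpqrqrrqrprqrq  (last char: 'q')
  sorted[1] = pqpqrqrrqrprqrq$rprq  (last char: 'q')
  sorted[2] = pqrqrrqrprqrq$rprqpq  (last char: 'q')
  sorted[3] = prqpqpqrqrrqrprqrq$r  (last char: 'r')
  sorted[4] = prqrq$rprqpqpqrqrrqr  (last char: 'r')
  sorted[5] = q$rprqpqpqrqrrqrprqr  (last char: 'r')
  sorted[6] = qpqpqrqrrqrprqrq$rpr  (last char: 'r')
  sorted[7] = qpqrqrrqrprqrq$rprqp  (last char: 'p')
  sorted[8] = qrprqrq$rprqpqpqrqrr  (last char: 'r')
  sorted[9] = qrq$rprqpqpqrqrrqrpr  (last char: 'r')
  sorted[10] = qrqrrqrprqrq$rprqpqp  (last char: 'p')
  sorted[11] = qrrqrprqrq$rprqpqpqr  (last char: 'r')
  sorted[12] = rprqpqpqrqrrqrprqrq$  (last char: '$')
  sorted[13] = rprqrq$rprqpqpqrqrrq  (last char: 'q')
  sorted[14] = rq$rprqpqpqrqrrqrprq  (last char: 'q')
  sorted[15] = rqpqpqrqrrqrprqrq$rp  (last char: 'p')
  sorted[16] = rqrprqrq$rprqpqpqrqr  (last char: 'r')
  sorted[17] = rqrq$rprqpqpqrqrrqrp  (last char: 'p')
  sorted[18] = rqrrqrprqrq$rprqpqpq  (last char: 'q')
  sorted[19] = rrqrprqrq$rprqpqpqrq  (last char: 'q')
Last column: qqqrrrrprrpr$qqprpqq
Original string S is at sorted index 12

Answer: qqqrrrrprrpr$qqprpqq
12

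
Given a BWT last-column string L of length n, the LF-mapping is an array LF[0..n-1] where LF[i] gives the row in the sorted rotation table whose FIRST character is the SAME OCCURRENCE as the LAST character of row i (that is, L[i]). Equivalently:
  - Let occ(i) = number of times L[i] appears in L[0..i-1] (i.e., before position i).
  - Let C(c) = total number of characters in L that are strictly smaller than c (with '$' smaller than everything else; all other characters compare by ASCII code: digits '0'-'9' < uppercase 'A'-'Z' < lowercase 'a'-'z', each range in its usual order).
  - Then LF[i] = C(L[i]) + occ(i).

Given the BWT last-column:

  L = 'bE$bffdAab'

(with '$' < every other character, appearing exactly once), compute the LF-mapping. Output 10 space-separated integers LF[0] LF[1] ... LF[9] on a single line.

Char counts: '$':1, 'A':1, 'E':1, 'a':1, 'b':3, 'd':1, 'f':2
C (first-col start): C('$')=0, C('A')=1, C('E')=2, C('a')=3, C('b')=4, C('d')=7, C('f')=8
L[0]='b': occ=0, LF[0]=C('b')+0=4+0=4
L[1]='E': occ=0, LF[1]=C('E')+0=2+0=2
L[2]='$': occ=0, LF[2]=C('$')+0=0+0=0
L[3]='b': occ=1, LF[3]=C('b')+1=4+1=5
L[4]='f': occ=0, LF[4]=C('f')+0=8+0=8
L[5]='f': occ=1, LF[5]=C('f')+1=8+1=9
L[6]='d': occ=0, LF[6]=C('d')+0=7+0=7
L[7]='A': occ=0, LF[7]=C('A')+0=1+0=1
L[8]='a': occ=0, LF[8]=C('a')+0=3+0=3
L[9]='b': occ=2, LF[9]=C('b')+2=4+2=6

Answer: 4 2 0 5 8 9 7 1 3 6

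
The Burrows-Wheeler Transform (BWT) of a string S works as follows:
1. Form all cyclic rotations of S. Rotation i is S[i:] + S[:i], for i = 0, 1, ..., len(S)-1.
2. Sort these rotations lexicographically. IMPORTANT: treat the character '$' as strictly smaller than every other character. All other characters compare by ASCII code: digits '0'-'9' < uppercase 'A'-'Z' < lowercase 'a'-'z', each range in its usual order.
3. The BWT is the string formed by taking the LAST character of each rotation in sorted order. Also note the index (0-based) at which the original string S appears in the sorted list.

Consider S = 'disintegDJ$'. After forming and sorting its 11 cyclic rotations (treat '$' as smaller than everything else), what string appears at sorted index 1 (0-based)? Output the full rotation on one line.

Answer: DJ$disinteg

Derivation:
All 11 rotations (rotation i = S[i:]+S[:i]):
  rot[0] = disintegDJ$
  rot[1] = isintegDJ$d
  rot[2] = sintegDJ$di
  rot[3] = integDJ$dis
  rot[4] = ntegDJ$disi
  rot[5] = tegDJ$disin
  rot[6] = egDJ$disint
  rot[7] = gDJ$disinte
  rot[8] = DJ$disinteg
  rot[9] = J$disintegD
  rot[10] = $disintegDJ
Sorted (with $ < everything):
  sorted[0] = $disintegDJ
  sorted[1] = DJ$disinteg
  sorted[2] = J$disintegD
  sorted[3] = disintegDJ$
  sorted[4] = egDJ$disint
  sorted[5] = gDJ$disinte
  sorted[6] = integDJ$dis
  sorted[7] = isintegDJ$d
  sorted[8] = ntegDJ$disi
  sorted[9] = sintegDJ$di
  sorted[10] = tegDJ$disin
sorted[1] = DJ$disinteg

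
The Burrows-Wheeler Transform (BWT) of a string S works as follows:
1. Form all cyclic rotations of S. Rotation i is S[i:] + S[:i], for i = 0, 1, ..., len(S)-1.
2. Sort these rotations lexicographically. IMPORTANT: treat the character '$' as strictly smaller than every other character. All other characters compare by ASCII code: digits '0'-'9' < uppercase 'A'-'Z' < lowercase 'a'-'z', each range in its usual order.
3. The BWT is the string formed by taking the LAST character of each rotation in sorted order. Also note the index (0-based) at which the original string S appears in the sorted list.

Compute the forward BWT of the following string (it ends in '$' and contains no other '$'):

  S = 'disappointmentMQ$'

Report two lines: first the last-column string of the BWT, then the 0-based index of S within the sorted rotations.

All 17 rotations (rotation i = S[i:]+S[:i]):
  rot[0] = disappointmentMQ$
  rot[1] = isappointmentMQ$d
  rot[2] = sappointmentMQ$di
  rot[3] = appointmentMQ$dis
  rot[4] = ppointmentMQ$disa
  rot[5] = pointmentMQ$disap
  rot[6] = ointmentMQ$disapp
  rot[7] = intmentMQ$disappo
  rot[8] = ntmentMQ$disappoi
  rot[9] = tmentMQ$disappoin
  rot[10] = mentMQ$disappoint
  rot[11] = entMQ$disappointm
  rot[12] = ntMQ$disappointme
  rot[13] = tMQ$disappointmen
  rot[14] = MQ$disappointment
  rot[15] = Q$disappointmentM
  rot[16] = $disappointmentMQ
Sorted (with $ < everything):
  sorted[0] = $disappointmentMQ  (last char: 'Q')
  sorted[1] = MQ$disappointment  (last char: 't')
  sorted[2] = Q$disappointmentM  (last char: 'M')
  sorted[3] = appointmentMQ$dis  (last char: 's')
  sorted[4] = disappointmentMQ$  (last char: '$')
  sorted[5] = entMQ$disappointm  (last char: 'm')
  sorted[6] = intmentMQ$disappo  (last char: 'o')
  sorted[7] = isappointmentMQ$d  (last char: 'd')
  sorted[8] = mentMQ$disappoint  (last char: 't')
  sorted[9] = ntMQ$disappointme  (last char: 'e')
  sorted[10] = ntmentMQ$disappoi  (last char: 'i')
  sorted[11] = ointmentMQ$disapp  (last char: 'p')
  sorted[12] = pointmentMQ$disap  (last char: 'p')
  sorted[13] = ppointmentMQ$disa  (last char: 'a')
  sorted[14] = sappointmentMQ$di  (last char: 'i')
  sorted[15] = tMQ$disappointmen  (last char: 'n')
  sorted[16] = tmentMQ$disappoin  (last char: 'n')
Last column: QtMs$modteippainn
Original string S is at sorted index 4

Answer: QtMs$modteippainn
4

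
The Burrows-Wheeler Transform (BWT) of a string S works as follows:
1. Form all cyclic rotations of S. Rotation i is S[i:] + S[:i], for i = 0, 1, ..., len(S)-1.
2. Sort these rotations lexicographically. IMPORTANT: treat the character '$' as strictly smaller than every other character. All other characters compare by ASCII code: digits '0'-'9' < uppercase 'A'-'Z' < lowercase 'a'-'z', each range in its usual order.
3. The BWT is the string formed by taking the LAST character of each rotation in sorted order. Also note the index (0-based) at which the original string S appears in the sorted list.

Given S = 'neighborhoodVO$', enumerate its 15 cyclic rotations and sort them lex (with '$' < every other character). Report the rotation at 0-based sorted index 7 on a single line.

All 15 rotations (rotation i = S[i:]+S[:i]):
  rot[0] = neighborhoodVO$
  rot[1] = eighborhoodVO$n
  rot[2] = ighborhoodVO$ne
  rot[3] = ghborhoodVO$nei
  rot[4] = hborhoodVO$neig
  rot[5] = borhoodVO$neigh
  rot[6] = orhoodVO$neighb
  rot[7] = rhoodVO$neighbo
  rot[8] = hoodVO$neighbor
  rot[9] = oodVO$neighborh
  rot[10] = odVO$neighborho
  rot[11] = dVO$neighborhoo
  rot[12] = VO$neighborhood
  rot[13] = O$neighborhoodV
  rot[14] = $neighborhoodVO
Sorted (with $ < everything):
  sorted[0] = $neighborhoodVO
  sorted[1] = O$neighborhoodV
  sorted[2] = VO$neighborhood
  sorted[3] = borhoodVO$neigh
  sorted[4] = dVO$neighborhoo
  sorted[5] = eighborhoodVO$n
  sorted[6] = ghborhoodVO$nei
  sorted[7] = hborhoodVO$neig
  sorted[8] = hoodVO$neighbor
  sorted[9] = ighborhoodVO$ne
  sorted[10] = neighborhoodVO$
  sorted[11] = odVO$neighborho
  sorted[12] = oodVO$neighborh
  sorted[13] = orhoodVO$neighb
  sorted[14] = rhoodVO$neighbo
sorted[7] = hborhoodVO$neig

Answer: hborhoodVO$neig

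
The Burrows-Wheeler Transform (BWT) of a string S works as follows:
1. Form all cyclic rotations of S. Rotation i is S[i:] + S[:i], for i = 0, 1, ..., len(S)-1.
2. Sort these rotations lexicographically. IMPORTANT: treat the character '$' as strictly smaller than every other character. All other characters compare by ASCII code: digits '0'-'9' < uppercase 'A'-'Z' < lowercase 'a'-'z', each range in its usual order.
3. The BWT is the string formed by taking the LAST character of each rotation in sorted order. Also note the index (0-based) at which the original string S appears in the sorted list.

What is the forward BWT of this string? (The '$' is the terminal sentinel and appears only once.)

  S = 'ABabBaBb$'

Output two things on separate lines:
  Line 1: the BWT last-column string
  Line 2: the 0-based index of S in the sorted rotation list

Answer: b$bAaBBBa
1

Derivation:
All 9 rotations (rotation i = S[i:]+S[:i]):
  rot[0] = ABabBaBb$
  rot[1] = BabBaBb$A
  rot[2] = abBaBb$AB
  rot[3] = bBaBb$ABa
  rot[4] = BaBb$ABab
  rot[5] = aBb$ABabB
  rot[6] = Bb$ABabBa
  rot[7] = b$ABabBaB
  rot[8] = $ABabBaBb
Sorted (with $ < everything):
  sorted[0] = $ABabBaBb  (last char: 'b')
  sorted[1] = ABabBaBb$  (last char: '$')
  sorted[2] = BaBb$ABab  (last char: 'b')
  sorted[3] = BabBaBb$A  (last char: 'A')
  sorted[4] = Bb$ABabBa  (last char: 'a')
  sorted[5] = aBb$ABabB  (last char: 'B')
  sorted[6] = abBaBb$AB  (last char: 'B')
  sorted[7] = b$ABabBaB  (last char: 'B')
  sorted[8] = bBaBb$ABa  (last char: 'a')
Last column: b$bAaBBBa
Original string S is at sorted index 1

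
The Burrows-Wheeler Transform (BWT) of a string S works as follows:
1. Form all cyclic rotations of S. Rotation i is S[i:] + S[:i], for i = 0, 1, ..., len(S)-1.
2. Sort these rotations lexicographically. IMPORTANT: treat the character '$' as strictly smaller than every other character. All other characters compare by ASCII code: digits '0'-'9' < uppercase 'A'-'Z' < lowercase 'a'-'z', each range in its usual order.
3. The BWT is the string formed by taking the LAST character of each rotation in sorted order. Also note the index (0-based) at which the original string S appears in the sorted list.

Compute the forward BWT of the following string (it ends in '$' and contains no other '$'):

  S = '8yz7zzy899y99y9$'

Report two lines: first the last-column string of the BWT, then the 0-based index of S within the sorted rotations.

All 16 rotations (rotation i = S[i:]+S[:i]):
  rot[0] = 8yz7zzy899y99y9$
  rot[1] = yz7zzy899y99y9$8
  rot[2] = z7zzy899y99y9$8y
  rot[3] = 7zzy899y99y9$8yz
  rot[4] = zzy899y99y9$8yz7
  rot[5] = zy899y99y9$8yz7z
  rot[6] = y899y99y9$8yz7zz
  rot[7] = 899y99y9$8yz7zzy
  rot[8] = 99y99y9$8yz7zzy8
  rot[9] = 9y99y9$8yz7zzy89
  rot[10] = y99y9$8yz7zzy899
  rot[11] = 99y9$8yz7zzy899y
  rot[12] = 9y9$8yz7zzy899y9
  rot[13] = y9$8yz7zzy899y99
  rot[14] = 9$8yz7zzy899y99y
  rot[15] = $8yz7zzy899y99y9
Sorted (with $ < everything):
  sorted[0] = $8yz7zzy899y99y9  (last char: '9')
  sorted[1] = 7zzy899y99y9$8yz  (last char: 'z')
  sorted[2] = 899y99y9$8yz7zzy  (last char: 'y')
  sorted[3] = 8yz7zzy899y99y9$  (last char: '$')
  sorted[4] = 9$8yz7zzy899y99y  (last char: 'y')
  sorted[5] = 99y9$8yz7zzy899y  (last char: 'y')
  sorted[6] = 99y99y9$8yz7zzy8  (last char: '8')
  sorted[7] = 9y9$8yz7zzy899y9  (last char: '9')
  sorted[8] = 9y99y9$8yz7zzy89  (last char: '9')
  sorted[9] = y899y99y9$8yz7zz  (last char: 'z')
  sorted[10] = y9$8yz7zzy899y99  (last char: '9')
  sorted[11] = y99y9$8yz7zzy899  (last char: '9')
  sorted[12] = yz7zzy899y99y9$8  (last char: '8')
  sorted[13] = z7zzy899y99y9$8y  (last char: 'y')
  sorted[14] = zy899y99y9$8yz7z  (last char: 'z')
  sorted[15] = zzy899y99y9$8yz7  (last char: '7')
Last column: 9zy$yy899z998yz7
Original string S is at sorted index 3

Answer: 9zy$yy899z998yz7
3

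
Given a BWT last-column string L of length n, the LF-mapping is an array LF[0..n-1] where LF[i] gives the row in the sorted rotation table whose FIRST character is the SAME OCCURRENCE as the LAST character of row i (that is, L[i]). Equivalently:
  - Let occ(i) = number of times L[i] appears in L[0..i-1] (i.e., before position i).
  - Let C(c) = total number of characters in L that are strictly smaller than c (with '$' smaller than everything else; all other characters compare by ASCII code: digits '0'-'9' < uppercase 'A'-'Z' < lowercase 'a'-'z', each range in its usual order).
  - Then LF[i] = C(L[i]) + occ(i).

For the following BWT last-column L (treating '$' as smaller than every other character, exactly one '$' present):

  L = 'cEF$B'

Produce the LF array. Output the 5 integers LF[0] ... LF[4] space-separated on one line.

Char counts: '$':1, 'B':1, 'E':1, 'F':1, 'c':1
C (first-col start): C('$')=0, C('B')=1, C('E')=2, C('F')=3, C('c')=4
L[0]='c': occ=0, LF[0]=C('c')+0=4+0=4
L[1]='E': occ=0, LF[1]=C('E')+0=2+0=2
L[2]='F': occ=0, LF[2]=C('F')+0=3+0=3
L[3]='$': occ=0, LF[3]=C('$')+0=0+0=0
L[4]='B': occ=0, LF[4]=C('B')+0=1+0=1

Answer: 4 2 3 0 1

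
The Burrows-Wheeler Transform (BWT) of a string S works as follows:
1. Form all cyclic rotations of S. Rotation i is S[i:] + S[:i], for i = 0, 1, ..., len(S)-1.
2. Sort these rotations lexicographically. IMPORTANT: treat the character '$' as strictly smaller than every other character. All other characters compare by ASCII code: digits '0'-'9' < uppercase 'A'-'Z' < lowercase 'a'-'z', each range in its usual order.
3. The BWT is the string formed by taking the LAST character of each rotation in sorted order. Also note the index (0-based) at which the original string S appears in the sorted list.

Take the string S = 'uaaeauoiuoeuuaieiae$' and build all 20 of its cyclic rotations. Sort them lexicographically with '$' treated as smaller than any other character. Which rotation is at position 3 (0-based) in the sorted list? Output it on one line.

Answer: aeauoiuoeuuaieiae$ua

Derivation:
All 20 rotations (rotation i = S[i:]+S[:i]):
  rot[0] = uaaeauoiuoeuuaieiae$
  rot[1] = aaeauoiuoeuuaieiae$u
  rot[2] = aeauoiuoeuuaieiae$ua
  rot[3] = eauoiuoeuuaieiae$uaa
  rot[4] = auoiuoeuuaieiae$uaae
  rot[5] = uoiuoeuuaieiae$uaaea
  rot[6] = oiuoeuuaieiae$uaaeau
  rot[7] = iuoeuuaieiae$uaaeauo
  rot[8] = uoeuuaieiae$uaaeauoi
  rot[9] = oeuuaieiae$uaaeauoiu
  rot[10] = euuaieiae$uaaeauoiuo
  rot[11] = uuaieiae$uaaeauoiuoe
  rot[12] = uaieiae$uaaeauoiuoeu
  rot[13] = aieiae$uaaeauoiuoeuu
  rot[14] = ieiae$uaaeauoiuoeuua
  rot[15] = eiae$uaaeauoiuoeuuai
  rot[16] = iae$uaaeauoiuoeuuaie
  rot[17] = ae$uaaeauoiuoeuuaiei
  rot[18] = e$uaaeauoiuoeuuaieia
  rot[19] = $uaaeauoiuoeuuaieiae
Sorted (with $ < everything):
  sorted[0] = $uaaeauoiuoeuuaieiae
  sorted[1] = aaeauoiuoeuuaieiae$u
  sorted[2] = ae$uaaeauoiuoeuuaiei
  sorted[3] = aeauoiuoeuuaieiae$ua
  sorted[4] = aieiae$uaaeauoiuoeuu
  sorted[5] = auoiuoeuuaieiae$uaae
  sorted[6] = e$uaaeauoiuoeuuaieia
  sorted[7] = eauoiuoeuuaieiae$uaa
  sorted[8] = eiae$uaaeauoiuoeuuai
  sorted[9] = euuaieiae$uaaeauoiuo
  sorted[10] = iae$uaaeauoiuoeuuaie
  sorted[11] = ieiae$uaaeauoiuoeuua
  sorted[12] = iuoeuuaieiae$uaaeauo
  sorted[13] = oeuuaieiae$uaaeauoiu
  sorted[14] = oiuoeuuaieiae$uaaeau
  sorted[15] = uaaeauoiuoeuuaieiae$
  sorted[16] = uaieiae$uaaeauoiuoeu
  sorted[17] = uoeuuaieiae$uaaeauoi
  sorted[18] = uoiuoeuuaieiae$uaaea
  sorted[19] = uuaieiae$uaaeauoiuoe
sorted[3] = aeauoiuoeuuaieiae$ua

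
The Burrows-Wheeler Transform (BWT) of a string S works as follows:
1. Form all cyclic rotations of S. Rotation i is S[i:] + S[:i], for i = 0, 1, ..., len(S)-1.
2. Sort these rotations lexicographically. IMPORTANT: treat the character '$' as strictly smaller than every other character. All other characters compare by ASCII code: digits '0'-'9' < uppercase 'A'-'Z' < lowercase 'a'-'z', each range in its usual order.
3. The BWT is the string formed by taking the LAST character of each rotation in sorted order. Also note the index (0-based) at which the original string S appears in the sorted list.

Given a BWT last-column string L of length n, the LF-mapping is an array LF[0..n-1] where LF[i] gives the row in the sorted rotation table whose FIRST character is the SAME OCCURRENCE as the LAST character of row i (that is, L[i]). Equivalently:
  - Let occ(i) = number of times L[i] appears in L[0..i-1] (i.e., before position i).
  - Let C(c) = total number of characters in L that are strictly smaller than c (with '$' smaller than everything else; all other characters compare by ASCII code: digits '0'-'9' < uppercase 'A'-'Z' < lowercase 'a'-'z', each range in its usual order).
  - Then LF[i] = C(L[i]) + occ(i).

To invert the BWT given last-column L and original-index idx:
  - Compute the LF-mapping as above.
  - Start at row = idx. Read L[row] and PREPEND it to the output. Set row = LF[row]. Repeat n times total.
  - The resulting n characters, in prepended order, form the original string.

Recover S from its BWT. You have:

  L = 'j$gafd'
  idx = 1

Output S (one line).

LF mapping: 5 0 4 1 3 2
Walk LF starting at row 1, prepending L[row]:
  step 1: row=1, L[1]='$', prepend. Next row=LF[1]=0
  step 2: row=0, L[0]='j', prepend. Next row=LF[0]=5
  step 3: row=5, L[5]='d', prepend. Next row=LF[5]=2
  step 4: row=2, L[2]='g', prepend. Next row=LF[2]=4
  step 5: row=4, L[4]='f', prepend. Next row=LF[4]=3
  step 6: row=3, L[3]='a', prepend. Next row=LF[3]=1
Reversed output: afgdj$

Answer: afgdj$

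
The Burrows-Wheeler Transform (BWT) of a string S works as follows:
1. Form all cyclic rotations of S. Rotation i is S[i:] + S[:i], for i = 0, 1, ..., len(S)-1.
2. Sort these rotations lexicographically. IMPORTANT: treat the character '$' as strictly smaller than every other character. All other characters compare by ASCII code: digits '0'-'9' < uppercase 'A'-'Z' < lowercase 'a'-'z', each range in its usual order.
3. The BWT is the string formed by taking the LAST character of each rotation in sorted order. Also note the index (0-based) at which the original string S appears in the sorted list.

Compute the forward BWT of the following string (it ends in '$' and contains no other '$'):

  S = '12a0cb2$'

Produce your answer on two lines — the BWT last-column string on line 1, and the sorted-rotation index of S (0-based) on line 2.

Answer: 2a$b12c0
2

Derivation:
All 8 rotations (rotation i = S[i:]+S[:i]):
  rot[0] = 12a0cb2$
  rot[1] = 2a0cb2$1
  rot[2] = a0cb2$12
  rot[3] = 0cb2$12a
  rot[4] = cb2$12a0
  rot[5] = b2$12a0c
  rot[6] = 2$12a0cb
  rot[7] = $12a0cb2
Sorted (with $ < everything):
  sorted[0] = $12a0cb2  (last char: '2')
  sorted[1] = 0cb2$12a  (last char: 'a')
  sorted[2] = 12a0cb2$  (last char: '$')
  sorted[3] = 2$12a0cb  (last char: 'b')
  sorted[4] = 2a0cb2$1  (last char: '1')
  sorted[5] = a0cb2$12  (last char: '2')
  sorted[6] = b2$12a0c  (last char: 'c')
  sorted[7] = cb2$12a0  (last char: '0')
Last column: 2a$b12c0
Original string S is at sorted index 2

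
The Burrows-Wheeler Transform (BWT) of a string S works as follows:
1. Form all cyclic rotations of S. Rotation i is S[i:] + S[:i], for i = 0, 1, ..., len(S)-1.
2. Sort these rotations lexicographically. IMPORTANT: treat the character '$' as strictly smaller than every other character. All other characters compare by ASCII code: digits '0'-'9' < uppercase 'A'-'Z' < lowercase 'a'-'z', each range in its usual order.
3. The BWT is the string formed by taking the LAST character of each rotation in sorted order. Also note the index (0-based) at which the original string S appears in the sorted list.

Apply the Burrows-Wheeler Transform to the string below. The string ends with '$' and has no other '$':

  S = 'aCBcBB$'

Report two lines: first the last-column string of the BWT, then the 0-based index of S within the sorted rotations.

Answer: BBcCa$B
5

Derivation:
All 7 rotations (rotation i = S[i:]+S[:i]):
  rot[0] = aCBcBB$
  rot[1] = CBcBB$a
  rot[2] = BcBB$aC
  rot[3] = cBB$aCB
  rot[4] = BB$aCBc
  rot[5] = B$aCBcB
  rot[6] = $aCBcBB
Sorted (with $ < everything):
  sorted[0] = $aCBcBB  (last char: 'B')
  sorted[1] = B$aCBcB  (last char: 'B')
  sorted[2] = BB$aCBc  (last char: 'c')
  sorted[3] = BcBB$aC  (last char: 'C')
  sorted[4] = CBcBB$a  (last char: 'a')
  sorted[5] = aCBcBB$  (last char: '$')
  sorted[6] = cBB$aCB  (last char: 'B')
Last column: BBcCa$B
Original string S is at sorted index 5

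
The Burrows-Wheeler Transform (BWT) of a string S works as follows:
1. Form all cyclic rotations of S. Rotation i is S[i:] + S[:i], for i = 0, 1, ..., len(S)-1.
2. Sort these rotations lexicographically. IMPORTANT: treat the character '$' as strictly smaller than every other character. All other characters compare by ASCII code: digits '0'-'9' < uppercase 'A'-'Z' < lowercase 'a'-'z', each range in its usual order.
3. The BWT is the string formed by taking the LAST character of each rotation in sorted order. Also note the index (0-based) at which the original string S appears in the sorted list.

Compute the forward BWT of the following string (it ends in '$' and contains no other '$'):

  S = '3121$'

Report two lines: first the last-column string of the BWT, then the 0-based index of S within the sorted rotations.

Answer: 1231$
4

Derivation:
All 5 rotations (rotation i = S[i:]+S[:i]):
  rot[0] = 3121$
  rot[1] = 121$3
  rot[2] = 21$31
  rot[3] = 1$312
  rot[4] = $3121
Sorted (with $ < everything):
  sorted[0] = $3121  (last char: '1')
  sorted[1] = 1$312  (last char: '2')
  sorted[2] = 121$3  (last char: '3')
  sorted[3] = 21$31  (last char: '1')
  sorted[4] = 3121$  (last char: '$')
Last column: 1231$
Original string S is at sorted index 4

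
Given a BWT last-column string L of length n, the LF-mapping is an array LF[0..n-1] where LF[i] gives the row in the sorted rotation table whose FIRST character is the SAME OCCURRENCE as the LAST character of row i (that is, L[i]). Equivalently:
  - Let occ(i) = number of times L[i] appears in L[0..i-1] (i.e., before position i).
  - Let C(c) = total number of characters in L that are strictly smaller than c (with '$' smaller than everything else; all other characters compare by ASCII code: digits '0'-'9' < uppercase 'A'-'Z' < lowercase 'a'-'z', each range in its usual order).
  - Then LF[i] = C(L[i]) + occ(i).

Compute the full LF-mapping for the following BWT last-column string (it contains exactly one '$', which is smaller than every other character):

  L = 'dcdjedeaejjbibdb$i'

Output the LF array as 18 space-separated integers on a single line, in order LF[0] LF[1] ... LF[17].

Answer: 6 5 7 15 10 8 11 1 12 16 17 2 13 3 9 4 0 14

Derivation:
Char counts: '$':1, 'a':1, 'b':3, 'c':1, 'd':4, 'e':3, 'i':2, 'j':3
C (first-col start): C('$')=0, C('a')=1, C('b')=2, C('c')=5, C('d')=6, C('e')=10, C('i')=13, C('j')=15
L[0]='d': occ=0, LF[0]=C('d')+0=6+0=6
L[1]='c': occ=0, LF[1]=C('c')+0=5+0=5
L[2]='d': occ=1, LF[2]=C('d')+1=6+1=7
L[3]='j': occ=0, LF[3]=C('j')+0=15+0=15
L[4]='e': occ=0, LF[4]=C('e')+0=10+0=10
L[5]='d': occ=2, LF[5]=C('d')+2=6+2=8
L[6]='e': occ=1, LF[6]=C('e')+1=10+1=11
L[7]='a': occ=0, LF[7]=C('a')+0=1+0=1
L[8]='e': occ=2, LF[8]=C('e')+2=10+2=12
L[9]='j': occ=1, LF[9]=C('j')+1=15+1=16
L[10]='j': occ=2, LF[10]=C('j')+2=15+2=17
L[11]='b': occ=0, LF[11]=C('b')+0=2+0=2
L[12]='i': occ=0, LF[12]=C('i')+0=13+0=13
L[13]='b': occ=1, LF[13]=C('b')+1=2+1=3
L[14]='d': occ=3, LF[14]=C('d')+3=6+3=9
L[15]='b': occ=2, LF[15]=C('b')+2=2+2=4
L[16]='$': occ=0, LF[16]=C('$')+0=0+0=0
L[17]='i': occ=1, LF[17]=C('i')+1=13+1=14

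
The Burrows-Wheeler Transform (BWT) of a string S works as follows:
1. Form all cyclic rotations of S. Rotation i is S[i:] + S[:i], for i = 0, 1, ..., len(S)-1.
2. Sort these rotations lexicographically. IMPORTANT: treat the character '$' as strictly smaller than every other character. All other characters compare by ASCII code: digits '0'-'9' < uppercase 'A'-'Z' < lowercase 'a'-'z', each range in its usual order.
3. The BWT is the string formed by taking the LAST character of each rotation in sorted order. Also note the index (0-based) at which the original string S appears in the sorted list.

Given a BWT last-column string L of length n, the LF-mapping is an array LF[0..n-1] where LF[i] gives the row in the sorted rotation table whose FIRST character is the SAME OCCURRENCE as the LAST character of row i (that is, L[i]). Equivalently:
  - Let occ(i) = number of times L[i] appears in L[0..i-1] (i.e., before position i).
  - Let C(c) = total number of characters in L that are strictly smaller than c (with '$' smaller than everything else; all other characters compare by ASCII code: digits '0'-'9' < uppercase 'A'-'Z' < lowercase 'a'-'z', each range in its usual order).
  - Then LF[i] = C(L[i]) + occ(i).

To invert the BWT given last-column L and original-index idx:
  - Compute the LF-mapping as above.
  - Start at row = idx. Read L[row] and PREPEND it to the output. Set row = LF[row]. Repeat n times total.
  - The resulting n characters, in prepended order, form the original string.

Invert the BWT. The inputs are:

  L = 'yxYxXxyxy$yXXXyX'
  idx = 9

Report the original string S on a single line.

Answer: xXyyxxXXyxXyYXy$

Derivation:
LF mapping: 11 7 6 8 1 9 12 10 13 0 14 2 3 4 15 5
Walk LF starting at row 9, prepending L[row]:
  step 1: row=9, L[9]='$', prepend. Next row=LF[9]=0
  step 2: row=0, L[0]='y', prepend. Next row=LF[0]=11
  step 3: row=11, L[11]='X', prepend. Next row=LF[11]=2
  step 4: row=2, L[2]='Y', prepend. Next row=LF[2]=6
  step 5: row=6, L[6]='y', prepend. Next row=LF[6]=12
  step 6: row=12, L[12]='X', prepend. Next row=LF[12]=3
  step 7: row=3, L[3]='x', prepend. Next row=LF[3]=8
  step 8: row=8, L[8]='y', prepend. Next row=LF[8]=13
  step 9: row=13, L[13]='X', prepend. Next row=LF[13]=4
  step 10: row=4, L[4]='X', prepend. Next row=LF[4]=1
  step 11: row=1, L[1]='x', prepend. Next row=LF[1]=7
  step 12: row=7, L[7]='x', prepend. Next row=LF[7]=10
  step 13: row=10, L[10]='y', prepend. Next row=LF[10]=14
  step 14: row=14, L[14]='y', prepend. Next row=LF[14]=15
  step 15: row=15, L[15]='X', prepend. Next row=LF[15]=5
  step 16: row=5, L[5]='x', prepend. Next row=LF[5]=9
Reversed output: xXyyxxXXyxXyYXy$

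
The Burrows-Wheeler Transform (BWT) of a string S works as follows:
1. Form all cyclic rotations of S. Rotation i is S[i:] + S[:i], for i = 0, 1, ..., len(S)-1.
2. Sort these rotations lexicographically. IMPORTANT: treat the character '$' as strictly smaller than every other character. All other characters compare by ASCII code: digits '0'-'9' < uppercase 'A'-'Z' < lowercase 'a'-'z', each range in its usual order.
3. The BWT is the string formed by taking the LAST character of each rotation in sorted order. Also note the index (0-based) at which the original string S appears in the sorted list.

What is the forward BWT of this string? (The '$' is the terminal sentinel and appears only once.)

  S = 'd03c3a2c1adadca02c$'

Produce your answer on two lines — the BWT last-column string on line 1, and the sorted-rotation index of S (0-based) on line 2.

All 19 rotations (rotation i = S[i:]+S[:i]):
  rot[0] = d03c3a2c1adadca02c$
  rot[1] = 03c3a2c1adadca02c$d
  rot[2] = 3c3a2c1adadca02c$d0
  rot[3] = c3a2c1adadca02c$d03
  rot[4] = 3a2c1adadca02c$d03c
  rot[5] = a2c1adadca02c$d03c3
  rot[6] = 2c1adadca02c$d03c3a
  rot[7] = c1adadca02c$d03c3a2
  rot[8] = 1adadca02c$d03c3a2c
  rot[9] = adadca02c$d03c3a2c1
  rot[10] = dadca02c$d03c3a2c1a
  rot[11] = adca02c$d03c3a2c1ad
  rot[12] = dca02c$d03c3a2c1ada
  rot[13] = ca02c$d03c3a2c1adad
  rot[14] = a02c$d03c3a2c1adadc
  rot[15] = 02c$d03c3a2c1adadca
  rot[16] = 2c$d03c3a2c1adadca0
  rot[17] = c$d03c3a2c1adadca02
  rot[18] = $d03c3a2c1adadca02c
Sorted (with $ < everything):
  sorted[0] = $d03c3a2c1adadca02c  (last char: 'c')
  sorted[1] = 02c$d03c3a2c1adadca  (last char: 'a')
  sorted[2] = 03c3a2c1adadca02c$d  (last char: 'd')
  sorted[3] = 1adadca02c$d03c3a2c  (last char: 'c')
  sorted[4] = 2c$d03c3a2c1adadca0  (last char: '0')
  sorted[5] = 2c1adadca02c$d03c3a  (last char: 'a')
  sorted[6] = 3a2c1adadca02c$d03c  (last char: 'c')
  sorted[7] = 3c3a2c1adadca02c$d0  (last char: '0')
  sorted[8] = a02c$d03c3a2c1adadc  (last char: 'c')
  sorted[9] = a2c1adadca02c$d03c3  (last char: '3')
  sorted[10] = adadca02c$d03c3a2c1  (last char: '1')
  sorted[11] = adca02c$d03c3a2c1ad  (last char: 'd')
  sorted[12] = c$d03c3a2c1adadca02  (last char: '2')
  sorted[13] = c1adadca02c$d03c3a2  (last char: '2')
  sorted[14] = c3a2c1adadca02c$d03  (last char: '3')
  sorted[15] = ca02c$d03c3a2c1adad  (last char: 'd')
  sorted[16] = d03c3a2c1adadca02c$  (last char: '$')
  sorted[17] = dadca02c$d03c3a2c1a  (last char: 'a')
  sorted[18] = dca02c$d03c3a2c1ada  (last char: 'a')
Last column: cadc0ac0c31d223d$aa
Original string S is at sorted index 16

Answer: cadc0ac0c31d223d$aa
16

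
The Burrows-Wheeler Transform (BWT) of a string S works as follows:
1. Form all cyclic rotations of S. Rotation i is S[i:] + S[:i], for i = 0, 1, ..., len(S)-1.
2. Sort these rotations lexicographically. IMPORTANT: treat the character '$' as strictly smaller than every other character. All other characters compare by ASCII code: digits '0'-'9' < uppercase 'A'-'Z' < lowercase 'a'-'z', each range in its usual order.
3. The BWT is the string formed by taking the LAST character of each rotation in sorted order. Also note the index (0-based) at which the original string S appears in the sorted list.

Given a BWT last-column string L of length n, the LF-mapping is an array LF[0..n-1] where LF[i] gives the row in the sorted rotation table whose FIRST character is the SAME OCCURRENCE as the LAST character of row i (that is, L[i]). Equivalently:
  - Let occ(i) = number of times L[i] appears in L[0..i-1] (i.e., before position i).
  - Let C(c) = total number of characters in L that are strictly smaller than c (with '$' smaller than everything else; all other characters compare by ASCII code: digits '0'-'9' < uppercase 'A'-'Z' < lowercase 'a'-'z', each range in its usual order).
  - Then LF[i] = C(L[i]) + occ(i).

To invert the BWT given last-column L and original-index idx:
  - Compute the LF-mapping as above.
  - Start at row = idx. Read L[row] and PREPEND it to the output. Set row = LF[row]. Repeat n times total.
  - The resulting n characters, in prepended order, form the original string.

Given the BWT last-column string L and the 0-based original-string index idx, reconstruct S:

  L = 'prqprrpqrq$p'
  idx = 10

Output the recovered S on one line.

Answer: rqppqqrprrp$

Derivation:
LF mapping: 1 8 5 2 9 10 3 6 11 7 0 4
Walk LF starting at row 10, prepending L[row]:
  step 1: row=10, L[10]='$', prepend. Next row=LF[10]=0
  step 2: row=0, L[0]='p', prepend. Next row=LF[0]=1
  step 3: row=1, L[1]='r', prepend. Next row=LF[1]=8
  step 4: row=8, L[8]='r', prepend. Next row=LF[8]=11
  step 5: row=11, L[11]='p', prepend. Next row=LF[11]=4
  step 6: row=4, L[4]='r', prepend. Next row=LF[4]=9
  step 7: row=9, L[9]='q', prepend. Next row=LF[9]=7
  step 8: row=7, L[7]='q', prepend. Next row=LF[7]=6
  step 9: row=6, L[6]='p', prepend. Next row=LF[6]=3
  step 10: row=3, L[3]='p', prepend. Next row=LF[3]=2
  step 11: row=2, L[2]='q', prepend. Next row=LF[2]=5
  step 12: row=5, L[5]='r', prepend. Next row=LF[5]=10
Reversed output: rqppqqrprrp$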